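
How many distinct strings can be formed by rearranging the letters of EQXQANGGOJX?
11! / (1! × 2! × 1! × 1! × 2! × 1! × 2! × 1!) = 4989600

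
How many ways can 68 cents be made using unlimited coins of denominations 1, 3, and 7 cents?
Coefficient of x^68 in 1/(1-x^1) · 1/(1-x^3) · 1/(1-x^7). Case on j = number of 7-cent coins (j = 0..9); remainder r = 68 - 7j is made from {1,3} in ⌊r/3⌋+1 ways. r = 68, 61, 54, 47, 40, 33, 26, 19, 12, 5 → 23 + 21 + 19 + 16 + 14 + 12 + 9 + 7 + 5 + 2 = 128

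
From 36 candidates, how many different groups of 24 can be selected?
C(36,24) = 36!/(24!×12!) = 1251677700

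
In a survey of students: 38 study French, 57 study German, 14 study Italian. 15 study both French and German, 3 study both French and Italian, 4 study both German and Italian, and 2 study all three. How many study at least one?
|A∪B∪C| = 38+57+14-15-3-4+2 = 89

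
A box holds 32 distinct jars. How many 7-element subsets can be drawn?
C(32,7) = 32!/(7!×25!) = 3365856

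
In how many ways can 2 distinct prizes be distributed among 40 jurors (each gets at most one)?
P(40,2) = 40!/(40-2)! = 1560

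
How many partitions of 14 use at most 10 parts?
By conjugation, equals partitions of 14 into parts ≤ 10. Let r_j(i) = number of partitions of i into parts ≤ j, for i = 0..14. r_1(i) = 1 for all i; r_j(i) = r_{j-1}(i) + r_j(i-j). Rows j = 2..10: ≤2: 1 1 2 2 3 3 4 4 5 5 6 6 7 7 8; ≤3: 1 1 2 3 4 5 7 8 10 12 14 16 19 21 24; ≤4: 1 1 2 3 5 6 9 11 15 18 23 27 34 39 47; ≤5: 1 1 2 3 5 7 10 13 18 23 30 37 47 57 70; ≤6: 1 1 2 3 5 7 11 14 20 26 35 44 58 71 90; ≤7: 1 1 2 3 5 7 11 15 21 28 38 49 65 82 105; ≤8: 1 1 2 3 5 7 11 15 22 29 40 52 70 89 116; ≤9: 1 1 2 3 5 7 11 15 22 30 41 54 73 94 123; ≤10: 1 1 2 3 5 7 11 15 22 30 42 55 75 97 128. r_10(14) = 128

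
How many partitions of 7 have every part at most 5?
Let r_j(i) = number of partitions of i into parts ≤ j, for i = 0..7. r_1(i) = 1 for all i; r_j(i) = r_{j-1}(i) + r_j(i-j). Rows j = 2..5: ≤2: 1 1 2 2 3 3 4 4; ≤3: 1 1 2 3 4 5 7 8; ≤4: 1 1 2 3 5 6 9 11; ≤5: 1 1 2 3 5 7 10 13. r_5(7) = 13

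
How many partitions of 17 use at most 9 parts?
By conjugation, equals partitions of 17 into parts ≤ 9. Let r_j(i) = number of partitions of i into parts ≤ j, for i = 0..17. r_1(i) = 1 for all i; r_j(i) = r_{j-1}(i) + r_j(i-j). Rows j = 2..9: ≤2: 1 1 2 2 3 3 4 4 5 5 6 6 7 7 8 8 9 9; ≤3: 1 1 2 3 4 5 7 8 10 12 14 16 19 21 24 27 30 33; ≤4: 1 1 2 3 5 6 9 11 15 18 23 27 34 39 47 54 64 72; ≤5: 1 1 2 3 5 7 10 13 18 23 30 37 47 57 70 84 101 119; ≤6: 1 1 2 3 5 7 11 14 20 26 35 44 58 71 90 110 136 163; ≤7: 1 1 2 3 5 7 11 15 21 28 38 49 65 82 105 131 164 201; ≤8: 1 1 2 3 5 7 11 15 22 29 40 52 70 89 116 146 186 230; ≤9: 1 1 2 3 5 7 11 15 22 30 41 54 73 94 123 157 201 252. r_9(17) = 252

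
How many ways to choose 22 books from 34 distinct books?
C(34,22) = 34!/(22!×12!) = 548354040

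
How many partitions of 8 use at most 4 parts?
By conjugation, equals partitions of 8 into parts ≤ 4. Let r_j(i) = number of partitions of i into parts ≤ j, for i = 0..8. r_1(i) = 1 for all i; r_j(i) = r_{j-1}(i) + r_j(i-j). Rows j = 2..4: ≤2: 1 1 2 2 3 3 4 4 5; ≤3: 1 1 2 3 4 5 7 8 10; ≤4: 1 1 2 3 5 6 9 11 15. r_4(8) = 15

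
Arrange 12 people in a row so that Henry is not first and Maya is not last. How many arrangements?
By inclusion-exclusion: 12! - 2×(12-1)! + (12-2)! = 479001600 - 79833600 + 3628800 = 402796800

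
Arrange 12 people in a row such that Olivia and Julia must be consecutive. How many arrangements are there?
Treat the 2 as one block: (12-2+1)! × 2! = 39916800 × 2 = 79833600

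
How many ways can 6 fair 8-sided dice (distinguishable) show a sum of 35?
Coefficient of x^35 in (x + x² + ... + x^8)^6. By inclusion-exclusion on dice exceeding 8: Σ_j (-1)^j C(6,j)·C(35-1-8j, 5) = C(6,0)·C(34,5) - C(6,1)·C(26,5) + C(6,2)·C(18,5) - C(6,3)·C(10,5) = 1·278256 - 6·65780 + 15·8568 - 20·252 = 7056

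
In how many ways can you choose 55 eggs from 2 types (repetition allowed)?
C(55+2-1, 2-1) = C(56, 1) = 56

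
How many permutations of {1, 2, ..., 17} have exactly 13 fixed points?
Choose the 13 fixed points C(17,13) = 2380, derange the rest: !4 = Σ_{j=0}^{4} (-1)^j·4!/j! = 24 - 24 + 12 - 4 + 1 = 9. Product = 2380 × 9 = 21420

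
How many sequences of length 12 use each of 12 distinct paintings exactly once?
12! = 479001600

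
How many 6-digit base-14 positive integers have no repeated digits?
First digit: 13 choices (nonzero). Then descending: 13 × 13 × 12 × 11 × 10 × 9 = 2007720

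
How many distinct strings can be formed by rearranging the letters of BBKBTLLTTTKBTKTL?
16! / (6! × 3! × 3! × 4!) = 33633600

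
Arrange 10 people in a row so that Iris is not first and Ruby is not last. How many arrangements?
By inclusion-exclusion: 10! - 2×(10-1)! + (10-2)! = 3628800 - 725760 + 40320 = 2943360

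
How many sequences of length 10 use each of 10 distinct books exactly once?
10! = 3628800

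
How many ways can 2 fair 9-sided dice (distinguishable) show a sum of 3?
Coefficient of x^3 in (x + x² + ... + x^9)^2. By inclusion-exclusion on dice exceeding 9: Σ_j (-1)^j C(2,j)·C(3-1-9j, 1) = C(2,0)·C(2,1) = 1·2 = 2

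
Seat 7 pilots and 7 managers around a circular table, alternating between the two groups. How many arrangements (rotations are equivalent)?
Fix one of the pilots: (7-1)! ways for the remaining pilots, × 7! ways for the managers = 720 × 5040 = 3628800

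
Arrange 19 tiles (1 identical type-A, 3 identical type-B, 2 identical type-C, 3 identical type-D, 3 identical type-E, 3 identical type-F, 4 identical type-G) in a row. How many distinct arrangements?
19! / (1! × 3! × 2! × 3! × 3! × 3! × 4!) = 1955457504000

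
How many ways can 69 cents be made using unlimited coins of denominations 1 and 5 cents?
Coefficient of x^69 in 1/(1-x^1) · 1/(1-x^5). Use j coins of 5 for j = 0..⌊69/5⌋ = 13, the rest in 1s: 13 + 1 = 14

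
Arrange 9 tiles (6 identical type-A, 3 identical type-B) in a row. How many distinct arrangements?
9! / (6! × 3!) = 84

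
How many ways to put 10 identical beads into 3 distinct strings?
C(10+3-1, 3-1) = C(12, 2) = 66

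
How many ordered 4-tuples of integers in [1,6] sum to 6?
Coefficient of x^6 in (x + x² + ... + x^6)^4. By inclusion-exclusion on dice exceeding 6: Σ_j (-1)^j C(4,j)·C(6-1-6j, 3) = C(4,0)·C(5,3) = 1·10 = 10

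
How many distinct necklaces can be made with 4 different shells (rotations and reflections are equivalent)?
(4-1)!/2 = 6/2 = 3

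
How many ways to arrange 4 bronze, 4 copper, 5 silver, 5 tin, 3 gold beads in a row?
21! / (4! × 4! × 5! × 5! × 3!) = 1026615189600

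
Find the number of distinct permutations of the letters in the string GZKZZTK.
7! / (1! × 2! × 1! × 3!) = 420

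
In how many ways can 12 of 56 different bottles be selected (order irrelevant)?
C(56,12) = 56!/(12!×44!) = 558383307300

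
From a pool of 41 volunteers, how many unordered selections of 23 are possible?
C(41,23) = 41!/(23!×18!) = 202112640600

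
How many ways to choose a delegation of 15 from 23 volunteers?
C(23,15) = 23!/(15!×8!) = 490314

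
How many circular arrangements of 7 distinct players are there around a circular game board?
Circular: fix one position, arrange the rest. (7-1)! = 720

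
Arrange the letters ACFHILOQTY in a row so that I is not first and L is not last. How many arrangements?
By inclusion-exclusion: 10! - 2×(10-1)! + (10-2)! = 3628800 - 725760 + 40320 = 2943360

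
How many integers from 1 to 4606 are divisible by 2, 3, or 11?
⌊4606/2⌋+⌊4606/3⌋+⌊4606/11⌋ - ⌊4606/6⌋-⌊4606/22⌋-⌊4606/33⌋ + ⌊4606/66⌋ = 2303+1535+418 - 767-209-139 + 69 = 3210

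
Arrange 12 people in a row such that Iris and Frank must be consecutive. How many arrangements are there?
Treat the 2 as one block: (12-2+1)! × 2! = 39916800 × 2 = 79833600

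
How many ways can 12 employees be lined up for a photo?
12! = 479001600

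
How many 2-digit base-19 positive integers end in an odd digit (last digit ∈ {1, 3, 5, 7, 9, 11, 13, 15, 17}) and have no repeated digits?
Last∈{1,3,5,7,9,11,13,15,17}. Last=0: 0. Last nonzero: 9×17×P(17,0) = 153. Total = 153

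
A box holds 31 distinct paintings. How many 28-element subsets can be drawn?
C(31,28) = 31!/(28!×3!) = 4495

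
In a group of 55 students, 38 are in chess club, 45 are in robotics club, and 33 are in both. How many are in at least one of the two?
|A∪B| = |A| + |B| - |A∩B| = 38 + 45 - 33 = 50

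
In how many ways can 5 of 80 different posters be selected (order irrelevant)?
C(80,5) = 80!/(5!×75!) = 24040016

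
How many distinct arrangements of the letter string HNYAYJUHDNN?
11! / (1! × 1! × 3! × 1! × 2! × 2! × 1!) = 1663200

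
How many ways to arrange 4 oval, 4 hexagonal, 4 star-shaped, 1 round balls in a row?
13! / (4! × 4! × 4! × 1!) = 450450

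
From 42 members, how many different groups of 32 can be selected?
C(42,32) = 42!/(32!×10!) = 1471442973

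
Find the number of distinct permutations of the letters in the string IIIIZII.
7! / (6! × 1!) = 7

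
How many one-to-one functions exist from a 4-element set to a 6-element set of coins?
P(6,4) = 6!/(6-4)! = 360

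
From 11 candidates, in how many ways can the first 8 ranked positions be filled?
P(11,8) = 11!/(11-8)! = 6652800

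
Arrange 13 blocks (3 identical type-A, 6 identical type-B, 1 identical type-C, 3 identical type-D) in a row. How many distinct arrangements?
13! / (3! × 6! × 1! × 3!) = 240240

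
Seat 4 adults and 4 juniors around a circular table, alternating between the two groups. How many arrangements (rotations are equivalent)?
Fix one of the adults: (4-1)! ways for the remaining adults, × 4! ways for the juniors = 6 × 24 = 144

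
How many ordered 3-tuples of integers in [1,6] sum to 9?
Coefficient of x^9 in (x + x² + ... + x^6)^3. By inclusion-exclusion on dice exceeding 6: Σ_j (-1)^j C(3,j)·C(9-1-6j, 2) = C(3,0)·C(8,2) - C(3,1)·C(2,2) = 1·28 - 3·1 = 25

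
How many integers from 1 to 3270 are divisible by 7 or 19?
⌊3270/7⌋ + ⌊3270/19⌋ - ⌊3270/133⌋ = 467 + 172 - 24 = 615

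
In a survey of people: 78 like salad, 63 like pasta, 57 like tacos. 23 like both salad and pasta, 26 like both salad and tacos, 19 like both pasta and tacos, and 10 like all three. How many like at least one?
|A∪B∪C| = 78+63+57-23-26-19+10 = 140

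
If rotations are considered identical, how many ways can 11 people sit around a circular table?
Circular: fix one position, arrange the rest. (11-1)! = 3628800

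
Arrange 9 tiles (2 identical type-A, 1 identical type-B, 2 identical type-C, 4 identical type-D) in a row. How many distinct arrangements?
9! / (2! × 1! × 2! × 4!) = 3780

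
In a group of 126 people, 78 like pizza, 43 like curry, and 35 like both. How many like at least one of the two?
|A∪B| = |A| + |B| - |A∩B| = 78 + 43 - 35 = 86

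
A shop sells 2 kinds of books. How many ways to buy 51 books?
C(51+2-1, 2-1) = C(52, 1) = 52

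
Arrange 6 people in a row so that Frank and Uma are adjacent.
Treat as block: (6-1)! × 2! = 120 × 2 = 240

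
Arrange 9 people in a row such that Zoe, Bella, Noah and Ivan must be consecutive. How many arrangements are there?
Treat the 4 as one block: (9-4+1)! × 4! = 720 × 24 = 17280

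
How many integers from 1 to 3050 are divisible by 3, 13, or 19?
⌊3050/3⌋+⌊3050/13⌋+⌊3050/19⌋ - ⌊3050/39⌋-⌊3050/57⌋-⌊3050/247⌋ + ⌊3050/741⌋ = 1016+234+160 - 78-53-12 + 4 = 1271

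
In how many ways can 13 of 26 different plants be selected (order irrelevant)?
C(26,13) = 26!/(13!×13!) = 10400600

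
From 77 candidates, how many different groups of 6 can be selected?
C(77,6) = 77!/(6!×71!) = 237093780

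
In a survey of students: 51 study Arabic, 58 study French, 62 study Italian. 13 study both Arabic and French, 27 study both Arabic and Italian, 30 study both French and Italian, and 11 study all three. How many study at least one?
|A∪B∪C| = 51+58+62-13-27-30+11 = 112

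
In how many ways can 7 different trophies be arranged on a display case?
7! = 5040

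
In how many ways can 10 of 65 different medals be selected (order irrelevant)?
C(65,10) = 65!/(10!×55!) = 179013799328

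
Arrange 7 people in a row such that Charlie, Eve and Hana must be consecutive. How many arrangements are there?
Treat the 3 as one block: (7-3+1)! × 3! = 120 × 6 = 720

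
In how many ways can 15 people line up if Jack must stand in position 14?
Fix one position: (15-1)! = 87178291200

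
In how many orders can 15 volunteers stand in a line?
15! = 1307674368000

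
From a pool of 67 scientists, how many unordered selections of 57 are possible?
C(67,57) = 67!/(57!×10!) = 247994680648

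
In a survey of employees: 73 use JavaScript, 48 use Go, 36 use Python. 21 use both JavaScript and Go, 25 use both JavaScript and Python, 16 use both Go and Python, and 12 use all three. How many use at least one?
|A∪B∪C| = 73+48+36-21-25-16+12 = 107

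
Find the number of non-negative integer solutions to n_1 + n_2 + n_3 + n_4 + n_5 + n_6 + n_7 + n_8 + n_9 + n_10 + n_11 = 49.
C(49+11-1, 11-1) = C(59, 10) = 62828356305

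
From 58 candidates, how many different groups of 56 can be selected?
C(58,56) = 58!/(56!×2!) = 1653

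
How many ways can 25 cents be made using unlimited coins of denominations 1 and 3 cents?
Coefficient of x^25 in 1/(1-x^1) · 1/(1-x^3). Use j coins of 3 for j = 0..⌊25/3⌋ = 8, the rest in 1s: 8 + 1 = 9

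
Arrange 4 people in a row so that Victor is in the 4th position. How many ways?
Fix one position: (4-1)! = 6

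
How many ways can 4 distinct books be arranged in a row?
4! = 24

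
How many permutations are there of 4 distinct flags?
4! = 24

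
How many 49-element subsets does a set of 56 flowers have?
C(56,49) = 56!/(49!×7!) = 231917400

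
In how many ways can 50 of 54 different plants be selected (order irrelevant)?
C(54,50) = 54!/(50!×4!) = 316251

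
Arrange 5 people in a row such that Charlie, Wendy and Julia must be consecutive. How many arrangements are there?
Treat the 3 as one block: (5-3+1)! × 3! = 6 × 6 = 36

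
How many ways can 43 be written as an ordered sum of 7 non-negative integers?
C(43+7-1, 7-1) = C(49, 6) = 13983816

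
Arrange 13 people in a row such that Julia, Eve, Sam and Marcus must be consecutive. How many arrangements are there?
Treat the 4 as one block: (13-4+1)! × 4! = 3628800 × 24 = 87091200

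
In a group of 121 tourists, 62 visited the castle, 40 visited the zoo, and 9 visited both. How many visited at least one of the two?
|A∪B| = |A| + |B| - |A∩B| = 62 + 40 - 9 = 93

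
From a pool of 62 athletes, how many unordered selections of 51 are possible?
C(62,51) = 62!/(51!×11!) = 508271323092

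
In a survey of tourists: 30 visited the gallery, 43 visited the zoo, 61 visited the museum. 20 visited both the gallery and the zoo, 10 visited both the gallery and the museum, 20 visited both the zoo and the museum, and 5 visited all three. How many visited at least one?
|A∪B∪C| = 30+43+61-20-10-20+5 = 89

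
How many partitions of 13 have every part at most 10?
Let r_j(i) = number of partitions of i into parts ≤ j, for i = 0..13. r_1(i) = 1 for all i; r_j(i) = r_{j-1}(i) + r_j(i-j). Rows j = 2..10: ≤2: 1 1 2 2 3 3 4 4 5 5 6 6 7 7; ≤3: 1 1 2 3 4 5 7 8 10 12 14 16 19 21; ≤4: 1 1 2 3 5 6 9 11 15 18 23 27 34 39; ≤5: 1 1 2 3 5 7 10 13 18 23 30 37 47 57; ≤6: 1 1 2 3 5 7 11 14 20 26 35 44 58 71; ≤7: 1 1 2 3 5 7 11 15 21 28 38 49 65 82; ≤8: 1 1 2 3 5 7 11 15 22 29 40 52 70 89; ≤9: 1 1 2 3 5 7 11 15 22 30 41 54 73 94; ≤10: 1 1 2 3 5 7 11 15 22 30 42 55 75 97. r_10(13) = 97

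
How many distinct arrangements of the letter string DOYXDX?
6! / (2! × 1! × 2! × 1!) = 180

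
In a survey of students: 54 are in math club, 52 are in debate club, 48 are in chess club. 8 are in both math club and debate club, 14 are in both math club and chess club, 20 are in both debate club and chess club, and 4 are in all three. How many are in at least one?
|A∪B∪C| = 54+52+48-8-14-20+4 = 116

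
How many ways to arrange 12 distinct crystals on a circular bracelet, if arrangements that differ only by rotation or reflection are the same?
(12-1)!/2 = 39916800/2 = 19958400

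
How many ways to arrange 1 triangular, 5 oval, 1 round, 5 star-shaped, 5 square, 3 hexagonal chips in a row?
20! / (1! × 5! × 1! × 5! × 5! × 3!) = 234654900480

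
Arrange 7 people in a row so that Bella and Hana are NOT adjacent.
Total - adjacent = 7! - (7-1)!×2 = 5040 - 1440 = 3600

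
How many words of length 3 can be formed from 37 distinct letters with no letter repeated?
P(37,3) = 37!/(37-3)! = 46620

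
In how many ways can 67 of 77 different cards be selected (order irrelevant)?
C(77,67) = 77!/(67!×10!) = 1096993404430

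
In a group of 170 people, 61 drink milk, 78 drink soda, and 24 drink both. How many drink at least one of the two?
|A∪B| = |A| + |B| - |A∩B| = 61 + 78 - 24 = 115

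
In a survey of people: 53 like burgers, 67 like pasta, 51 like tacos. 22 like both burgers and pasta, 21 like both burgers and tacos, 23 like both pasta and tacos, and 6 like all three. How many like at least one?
|A∪B∪C| = 53+67+51-22-21-23+6 = 111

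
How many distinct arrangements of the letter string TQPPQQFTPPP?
11! / (2! × 5! × 3! × 1!) = 27720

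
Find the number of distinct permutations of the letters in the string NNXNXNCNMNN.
11! / (1! × 7! × 2! × 1!) = 3960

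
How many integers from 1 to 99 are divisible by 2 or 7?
⌊99/2⌋ + ⌊99/7⌋ - ⌊99/14⌋ = 49 + 14 - 7 = 56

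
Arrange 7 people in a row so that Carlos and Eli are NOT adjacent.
Total - adjacent = 7! - (7-1)!×2 = 5040 - 1440 = 3600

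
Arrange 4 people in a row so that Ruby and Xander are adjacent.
Treat as block: (4-1)! × 2! = 6 × 2 = 12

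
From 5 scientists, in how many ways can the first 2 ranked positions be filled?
P(5,2) = 5!/(5-2)! = 20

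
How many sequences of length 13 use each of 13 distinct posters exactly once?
13! = 6227020800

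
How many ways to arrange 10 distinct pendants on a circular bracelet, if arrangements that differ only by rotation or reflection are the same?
(10-1)!/2 = 362880/2 = 181440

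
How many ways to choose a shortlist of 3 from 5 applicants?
C(5,3) = 5!/(3!×2!) = 10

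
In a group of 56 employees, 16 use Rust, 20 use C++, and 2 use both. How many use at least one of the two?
|A∪B| = |A| + |B| - |A∩B| = 16 + 20 - 2 = 34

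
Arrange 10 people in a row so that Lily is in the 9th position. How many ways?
Fix one position: (10-1)! = 362880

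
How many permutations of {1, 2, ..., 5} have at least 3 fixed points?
Exactly j fixed points: C(5,j)·!(5-j); sum over j ≥ 3 (derangement numbers via !m = (m-1)·(!(m-1) + !(m-2)): !0..!2 = 1, 0, 1). Σ_{j=3}^{5} C(5,j)·!(5-j) = C(5,3)·!2 + C(5,4)·!1 + C(5,5)·!0 = 10·1 + 5·0 + 1·1 = 11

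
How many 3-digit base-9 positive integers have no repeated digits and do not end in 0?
Last digit: 8 nonzero choices. First digit: 7 (nonzero, ≠last). Middle 1: P(7,1) = 7. Total = 392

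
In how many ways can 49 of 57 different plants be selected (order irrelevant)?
C(57,49) = 57!/(49!×8!) = 1652411475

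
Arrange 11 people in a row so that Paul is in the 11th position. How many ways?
Fix one position: (11-1)! = 3628800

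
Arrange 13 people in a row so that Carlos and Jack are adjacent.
Treat as block: (13-1)! × 2! = 479001600 × 2 = 958003200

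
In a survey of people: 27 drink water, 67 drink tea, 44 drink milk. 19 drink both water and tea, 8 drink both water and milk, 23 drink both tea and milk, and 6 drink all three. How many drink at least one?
|A∪B∪C| = 27+67+44-19-8-23+6 = 94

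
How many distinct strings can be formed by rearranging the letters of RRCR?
4! / (3! × 1!) = 4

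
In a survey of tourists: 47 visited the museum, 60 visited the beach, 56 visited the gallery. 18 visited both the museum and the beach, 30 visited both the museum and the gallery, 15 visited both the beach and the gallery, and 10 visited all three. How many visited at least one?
|A∪B∪C| = 47+60+56-18-30-15+10 = 110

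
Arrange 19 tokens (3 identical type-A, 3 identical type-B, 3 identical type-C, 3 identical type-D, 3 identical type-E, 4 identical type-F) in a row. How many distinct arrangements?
19! / (3! × 3! × 3! × 3! × 3! × 4!) = 651819168000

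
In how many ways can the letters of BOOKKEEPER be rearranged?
10! / (1! × 2! × 2! × 3! × 1! × 1!) = 151200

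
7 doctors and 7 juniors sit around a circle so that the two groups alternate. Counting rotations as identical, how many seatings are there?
Fix one of the doctors: (7-1)! ways for the remaining doctors, × 7! ways for the juniors = 720 × 5040 = 3628800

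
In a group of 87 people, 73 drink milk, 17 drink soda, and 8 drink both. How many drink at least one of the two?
|A∪B| = |A| + |B| - |A∩B| = 73 + 17 - 8 = 82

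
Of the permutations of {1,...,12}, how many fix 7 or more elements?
Exactly j fixed points: C(12,j)·!(12-j); sum over j ≥ 7 (derangement numbers via !m = (m-1)·(!(m-1) + !(m-2)): !0..!5 = 1, 0, 1, 2, 9, 44). Σ_{j=7}^{12} C(12,j)·!(12-j) = C(12,7)·!5 + C(12,8)·!4 + C(12,9)·!3 + C(12,10)·!2 + C(12,11)·!1 + C(12,12)·!0 = 792·44 + 495·9 + 220·2 + 66·1 + 12·0 + 1·1 = 39810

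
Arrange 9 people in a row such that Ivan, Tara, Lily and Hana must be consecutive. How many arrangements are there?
Treat the 4 as one block: (9-4+1)! × 4! = 720 × 24 = 17280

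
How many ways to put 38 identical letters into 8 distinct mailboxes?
C(38+8-1, 8-1) = C(45, 7) = 45379620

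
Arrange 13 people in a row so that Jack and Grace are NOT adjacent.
Total - adjacent = 13! - (13-1)!×2 = 6227020800 - 958003200 = 5269017600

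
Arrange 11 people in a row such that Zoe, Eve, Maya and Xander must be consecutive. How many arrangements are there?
Treat the 4 as one block: (11-4+1)! × 4! = 40320 × 24 = 967680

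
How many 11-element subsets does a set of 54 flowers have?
C(54,11) = 54!/(11!×43!) = 95722852680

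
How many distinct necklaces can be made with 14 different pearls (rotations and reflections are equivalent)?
(14-1)!/2 = 6227020800/2 = 3113510400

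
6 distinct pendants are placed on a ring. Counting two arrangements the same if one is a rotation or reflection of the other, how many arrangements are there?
(6-1)!/2 = 120/2 = 60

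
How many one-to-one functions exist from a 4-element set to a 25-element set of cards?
P(25,4) = 25!/(25-4)! = 303600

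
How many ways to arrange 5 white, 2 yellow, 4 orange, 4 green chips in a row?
15! / (5! × 2! × 4! × 4!) = 9459450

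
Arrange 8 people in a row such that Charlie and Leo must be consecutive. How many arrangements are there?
Treat the 2 as one block: (8-2+1)! × 2! = 5040 × 2 = 10080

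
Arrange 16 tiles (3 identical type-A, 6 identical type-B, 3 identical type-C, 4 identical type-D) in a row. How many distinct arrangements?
16! / (3! × 6! × 3! × 4!) = 33633600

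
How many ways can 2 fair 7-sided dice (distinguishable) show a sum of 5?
Coefficient of x^5 in (x + x² + ... + x^7)^2. By inclusion-exclusion on dice exceeding 7: Σ_j (-1)^j C(2,j)·C(5-1-7j, 1) = C(2,0)·C(4,1) = 1·4 = 4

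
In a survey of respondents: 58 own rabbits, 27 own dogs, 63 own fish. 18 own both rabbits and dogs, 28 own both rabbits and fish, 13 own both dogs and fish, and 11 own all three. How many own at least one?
|A∪B∪C| = 58+27+63-18-28-13+11 = 100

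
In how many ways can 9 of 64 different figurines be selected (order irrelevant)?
C(64,9) = 64!/(9!×55!) = 27540584512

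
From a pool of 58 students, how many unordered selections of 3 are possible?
C(58,3) = 58!/(3!×55!) = 30856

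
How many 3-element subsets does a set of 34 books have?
C(34,3) = 34!/(3!×31!) = 5984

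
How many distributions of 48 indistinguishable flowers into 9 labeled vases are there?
C(48+9-1, 9-1) = C(56, 8) = 1420494075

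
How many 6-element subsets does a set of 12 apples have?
C(12,6) = 12!/(6!×6!) = 924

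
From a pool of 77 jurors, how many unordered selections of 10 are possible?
C(77,10) = 77!/(10!×67!) = 1096993404430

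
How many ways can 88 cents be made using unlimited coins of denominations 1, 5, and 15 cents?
Coefficient of x^88 in 1/(1-x^1) · 1/(1-x^5) · 1/(1-x^15). Case on j = number of 15-cent coins (j = 0..5); remainder r = 88 - 15j is made from {1,5} in ⌊r/5⌋+1 ways. r = 88, 73, 58, 43, 28, 13 → 18 + 15 + 12 + 9 + 6 + 3 = 63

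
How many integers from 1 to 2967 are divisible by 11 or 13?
⌊2967/11⌋ + ⌊2967/13⌋ - ⌊2967/143⌋ = 269 + 228 - 20 = 477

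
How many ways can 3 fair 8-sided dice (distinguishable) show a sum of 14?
Coefficient of x^14 in (x + x² + ... + x^8)^3. By inclusion-exclusion on dice exceeding 8: Σ_j (-1)^j C(3,j)·C(14-1-8j, 2) = C(3,0)·C(13,2) - C(3,1)·C(5,2) = 1·78 - 3·10 = 48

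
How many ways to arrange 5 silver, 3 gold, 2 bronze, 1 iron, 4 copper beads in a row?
15! / (5! × 3! × 2! × 1! × 4!) = 37837800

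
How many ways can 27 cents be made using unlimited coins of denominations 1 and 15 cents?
Coefficient of x^27 in 1/(1-x^1) · 1/(1-x^15). Use j coins of 15 for j = 0..⌊27/15⌋ = 1, the rest in 1s: 1 + 1 = 2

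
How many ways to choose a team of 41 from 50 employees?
C(50,41) = 50!/(41!×9!) = 2505433700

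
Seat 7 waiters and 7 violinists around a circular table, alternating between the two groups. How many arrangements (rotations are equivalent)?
Fix one of the waiters: (7-1)! ways for the remaining waiters, × 7! ways for the violinists = 720 × 5040 = 3628800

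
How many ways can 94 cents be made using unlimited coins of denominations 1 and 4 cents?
Coefficient of x^94 in 1/(1-x^1) · 1/(1-x^4). Use j coins of 4 for j = 0..⌊94/4⌋ = 23, the rest in 1s: 23 + 1 = 24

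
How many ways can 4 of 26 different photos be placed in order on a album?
P(26,4) = 26!/(26-4)! = 358800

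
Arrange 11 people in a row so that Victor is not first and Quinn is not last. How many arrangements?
By inclusion-exclusion: 11! - 2×(11-1)! + (11-2)! = 39916800 - 7257600 + 362880 = 33022080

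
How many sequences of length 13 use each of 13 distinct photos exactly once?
13! = 6227020800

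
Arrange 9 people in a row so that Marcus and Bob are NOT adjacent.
Total - adjacent = 9! - (9-1)!×2 = 362880 - 80640 = 282240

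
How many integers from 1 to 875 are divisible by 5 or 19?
⌊875/5⌋ + ⌊875/19⌋ - ⌊875/95⌋ = 175 + 46 - 9 = 212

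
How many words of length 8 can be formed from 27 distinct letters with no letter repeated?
P(27,8) = 27!/(27-8)! = 89513424000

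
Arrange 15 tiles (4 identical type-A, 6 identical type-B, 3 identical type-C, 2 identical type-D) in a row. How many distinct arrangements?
15! / (4! × 6! × 3! × 2!) = 6306300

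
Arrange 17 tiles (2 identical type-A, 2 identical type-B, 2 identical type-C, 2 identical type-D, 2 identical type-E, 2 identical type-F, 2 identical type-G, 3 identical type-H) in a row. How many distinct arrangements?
17! / (2! × 2! × 2! × 2! × 2! × 2! × 2! × 3!) = 463134672000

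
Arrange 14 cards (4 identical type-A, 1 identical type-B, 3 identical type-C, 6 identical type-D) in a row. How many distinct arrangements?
14! / (4! × 1! × 3! × 6!) = 840840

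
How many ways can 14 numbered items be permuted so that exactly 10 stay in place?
Choose the 10 fixed points C(14,10) = 1001, derange the rest: !4 = Σ_{j=0}^{4} (-1)^j·4!/j! = 24 - 24 + 12 - 4 + 1 = 9. Product = 1001 × 9 = 9009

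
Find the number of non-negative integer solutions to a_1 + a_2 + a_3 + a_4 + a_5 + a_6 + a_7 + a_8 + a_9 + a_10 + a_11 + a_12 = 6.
C(6+12-1, 12-1) = C(17, 11) = 12376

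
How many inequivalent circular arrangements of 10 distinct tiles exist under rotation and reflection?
(10-1)!/2 = 362880/2 = 181440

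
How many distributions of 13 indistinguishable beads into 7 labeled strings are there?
C(13+7-1, 7-1) = C(19, 6) = 27132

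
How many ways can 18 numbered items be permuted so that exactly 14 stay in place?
Choose the 14 fixed points C(18,14) = 3060, derange the rest: !4 = Σ_{j=0}^{4} (-1)^j·4!/j! = 24 - 24 + 12 - 4 + 1 = 9. Product = 3060 × 9 = 27540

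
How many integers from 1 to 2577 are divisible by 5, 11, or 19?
⌊2577/5⌋+⌊2577/11⌋+⌊2577/19⌋ - ⌊2577/55⌋-⌊2577/95⌋-⌊2577/209⌋ + ⌊2577/1045⌋ = 515+234+135 - 46-27-12 + 2 = 801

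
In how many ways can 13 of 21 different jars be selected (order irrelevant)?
C(21,13) = 21!/(13!×8!) = 203490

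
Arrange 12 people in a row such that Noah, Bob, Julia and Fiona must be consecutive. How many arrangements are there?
Treat the 4 as one block: (12-4+1)! × 4! = 362880 × 24 = 8709120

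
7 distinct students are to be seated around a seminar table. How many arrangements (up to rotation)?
Circular: fix one position, arrange the rest. (7-1)! = 720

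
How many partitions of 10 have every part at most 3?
Let r_j(i) = number of partitions of i into parts ≤ j, for i = 0..10. r_1(i) = 1 for all i; r_j(i) = r_{j-1}(i) + r_j(i-j). Rows j = 2..3: ≤2: 1 1 2 2 3 3 4 4 5 5 6; ≤3: 1 1 2 3 4 5 7 8 10 12 14. r_3(10) = 14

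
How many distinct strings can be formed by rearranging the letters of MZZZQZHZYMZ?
11! / (1! × 1! × 6! × 1! × 2!) = 27720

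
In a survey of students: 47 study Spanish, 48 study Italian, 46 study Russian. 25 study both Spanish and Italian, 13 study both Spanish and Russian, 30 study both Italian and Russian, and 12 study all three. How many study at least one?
|A∪B∪C| = 47+48+46-25-13-30+12 = 85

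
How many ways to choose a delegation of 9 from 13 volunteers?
C(13,9) = 13!/(9!×4!) = 715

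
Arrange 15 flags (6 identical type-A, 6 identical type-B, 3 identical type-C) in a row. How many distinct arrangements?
15! / (6! × 6! × 3!) = 420420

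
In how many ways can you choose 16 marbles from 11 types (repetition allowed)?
C(16+11-1, 11-1) = C(26, 10) = 5311735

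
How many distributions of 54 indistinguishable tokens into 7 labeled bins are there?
C(54+7-1, 7-1) = C(60, 6) = 50063860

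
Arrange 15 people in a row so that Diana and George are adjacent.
Treat as block: (15-1)! × 2! = 87178291200 × 2 = 174356582400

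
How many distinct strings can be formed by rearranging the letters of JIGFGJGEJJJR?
12! / (5! × 1! × 1! × 1! × 1! × 3!) = 665280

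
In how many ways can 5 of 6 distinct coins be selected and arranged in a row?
P(6,5) = 6!/(6-5)! = 720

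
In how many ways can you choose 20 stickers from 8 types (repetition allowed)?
C(20+8-1, 8-1) = C(27, 7) = 888030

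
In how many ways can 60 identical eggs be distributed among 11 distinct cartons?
C(60+11-1, 11-1) = C(70, 10) = 396704524216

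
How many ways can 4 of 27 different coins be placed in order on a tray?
P(27,4) = 27!/(27-4)! = 421200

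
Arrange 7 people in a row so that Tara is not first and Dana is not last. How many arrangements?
By inclusion-exclusion: 7! - 2×(7-1)! + (7-2)! = 5040 - 1440 + 120 = 3720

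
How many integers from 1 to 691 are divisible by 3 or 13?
⌊691/3⌋ + ⌊691/13⌋ - ⌊691/39⌋ = 230 + 53 - 17 = 266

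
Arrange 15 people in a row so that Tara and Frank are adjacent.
Treat as block: (15-1)! × 2! = 87178291200 × 2 = 174356582400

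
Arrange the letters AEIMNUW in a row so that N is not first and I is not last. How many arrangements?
By inclusion-exclusion: 7! - 2×(7-1)! + (7-2)! = 5040 - 1440 + 120 = 3720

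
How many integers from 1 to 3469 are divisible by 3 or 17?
⌊3469/3⌋ + ⌊3469/17⌋ - ⌊3469/51⌋ = 1156 + 204 - 68 = 1292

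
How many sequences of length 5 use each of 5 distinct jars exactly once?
5! = 120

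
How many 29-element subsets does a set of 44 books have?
C(44,29) = 44!/(29!×15!) = 229911617056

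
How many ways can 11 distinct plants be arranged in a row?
11! = 39916800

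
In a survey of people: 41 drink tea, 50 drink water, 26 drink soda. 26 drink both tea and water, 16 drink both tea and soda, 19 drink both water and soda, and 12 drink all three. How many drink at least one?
|A∪B∪C| = 41+50+26-26-16-19+12 = 68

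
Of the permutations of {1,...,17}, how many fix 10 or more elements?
Exactly j fixed points: C(17,j)·!(17-j); sum over j ≥ 10 (derangement numbers via !m = (m-1)·(!(m-1) + !(m-2)): !0..!7 = 1, 0, 1, 2, 9, 44, 265, 1854). Σ_{j=10}^{17} C(17,j)·!(17-j) = C(17,10)·!7 + C(17,11)·!6 + C(17,12)·!5 + C(17,13)·!4 + C(17,14)·!3 + C(17,15)·!2 + C(17,16)·!1 + C(17,17)·!0 = 19448·1854 + 12376·265 + 6188·44 + 2380·9 + 680·2 + 136·1 + 17·0 + 1·1 = 39631421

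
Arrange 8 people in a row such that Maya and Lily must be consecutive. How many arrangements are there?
Treat the 2 as one block: (8-2+1)! × 2! = 5040 × 2 = 10080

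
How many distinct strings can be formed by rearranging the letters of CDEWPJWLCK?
10! / (1! × 1! × 2! × 1! × 2! × 1! × 1! × 1!) = 907200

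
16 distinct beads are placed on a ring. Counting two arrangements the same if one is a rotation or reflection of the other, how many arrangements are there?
(16-1)!/2 = 1307674368000/2 = 653837184000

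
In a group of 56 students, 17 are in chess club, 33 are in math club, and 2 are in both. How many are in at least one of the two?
|A∪B| = |A| + |B| - |A∩B| = 17 + 33 - 2 = 48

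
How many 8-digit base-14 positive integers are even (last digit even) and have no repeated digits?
Last∈{0,2,4,6,8,10,12}. Last=0: 8648640. Last nonzero: 6×12×P(12,6) = 47900160. Total = 56548800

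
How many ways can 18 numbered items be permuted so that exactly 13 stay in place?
Choose the 13 fixed points C(18,13) = 8568, derange the rest: !5 = Σ_{j=0}^{5} (-1)^j·5!/j! = 120 - 120 + 60 - 20 + 5 - 1 = 44. Product = 8568 × 44 = 376992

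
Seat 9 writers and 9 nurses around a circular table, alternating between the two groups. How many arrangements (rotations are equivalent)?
Fix one of the writers: (9-1)! ways for the remaining writers, × 9! ways for the nurses = 40320 × 362880 = 14631321600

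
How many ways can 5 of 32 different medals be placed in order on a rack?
P(32,5) = 32!/(32-5)! = 24165120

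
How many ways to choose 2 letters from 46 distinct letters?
C(46,2) = 46!/(2!×44!) = 1035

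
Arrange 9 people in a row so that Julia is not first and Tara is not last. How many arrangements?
By inclusion-exclusion: 9! - 2×(9-1)! + (9-2)! = 362880 - 80640 + 5040 = 287280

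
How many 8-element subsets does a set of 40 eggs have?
C(40,8) = 40!/(8!×32!) = 76904685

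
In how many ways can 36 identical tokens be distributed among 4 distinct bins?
C(36+4-1, 4-1) = C(39, 3) = 9139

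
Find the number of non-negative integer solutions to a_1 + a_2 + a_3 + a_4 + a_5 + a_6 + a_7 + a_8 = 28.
C(28+8-1, 8-1) = C(35, 7) = 6724520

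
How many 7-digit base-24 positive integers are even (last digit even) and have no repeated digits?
Last∈{0,2,4,6,8,10,12,14,16,18,20,22}. Last=0: 72681840. Last nonzero: 11×22×P(22,5) = 764739360. Total = 837421200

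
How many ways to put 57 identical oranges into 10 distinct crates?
C(57+10-1, 10-1) = C(66, 9) = 37014131440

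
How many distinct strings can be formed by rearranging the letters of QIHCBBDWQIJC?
12! / (1! × 2! × 2! × 1! × 1! × 1! × 2! × 2!) = 29937600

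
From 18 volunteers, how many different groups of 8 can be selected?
C(18,8) = 18!/(8!×10!) = 43758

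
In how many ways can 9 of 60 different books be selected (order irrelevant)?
C(60,9) = 60!/(9!×51!) = 14783142660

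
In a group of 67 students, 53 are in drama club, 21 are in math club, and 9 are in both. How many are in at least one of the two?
|A∪B| = |A| + |B| - |A∩B| = 53 + 21 - 9 = 65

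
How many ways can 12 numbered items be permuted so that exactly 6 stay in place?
Choose the 6 fixed points C(12,6) = 924, derange the rest: !6 = Σ_{j=0}^{6} (-1)^j·6!/j! = 720 - 720 + 360 - 120 + 30 - 6 + 1 = 265. Product = 924 × 265 = 244860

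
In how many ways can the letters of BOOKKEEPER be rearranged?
10! / (1! × 2! × 2! × 3! × 1! × 1!) = 151200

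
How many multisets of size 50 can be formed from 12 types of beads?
C(50+12-1, 12-1) = C(61, 11) = 418094152866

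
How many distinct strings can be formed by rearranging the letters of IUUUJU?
6! / (1! × 1! × 4!) = 30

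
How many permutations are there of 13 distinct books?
13! = 6227020800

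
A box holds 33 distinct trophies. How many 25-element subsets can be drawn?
C(33,25) = 33!/(25!×8!) = 13884156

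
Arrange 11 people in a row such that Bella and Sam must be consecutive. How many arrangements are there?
Treat the 2 as one block: (11-2+1)! × 2! = 3628800 × 2 = 7257600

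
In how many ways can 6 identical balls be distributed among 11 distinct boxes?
C(6+11-1, 11-1) = C(16, 10) = 8008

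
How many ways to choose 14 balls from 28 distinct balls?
C(28,14) = 28!/(14!×14!) = 40116600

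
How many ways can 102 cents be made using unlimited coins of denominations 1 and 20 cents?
Coefficient of x^102 in 1/(1-x^1) · 1/(1-x^20). Use j coins of 20 for j = 0..⌊102/20⌋ = 5, the rest in 1s: 5 + 1 = 6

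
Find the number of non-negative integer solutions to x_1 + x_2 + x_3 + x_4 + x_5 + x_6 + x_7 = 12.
C(12+7-1, 7-1) = C(18, 6) = 18564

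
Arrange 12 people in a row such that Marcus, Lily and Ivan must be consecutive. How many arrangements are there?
Treat the 3 as one block: (12-3+1)! × 3! = 3628800 × 6 = 21772800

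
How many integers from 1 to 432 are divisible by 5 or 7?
⌊432/5⌋ + ⌊432/7⌋ - ⌊432/35⌋ = 86 + 61 - 12 = 135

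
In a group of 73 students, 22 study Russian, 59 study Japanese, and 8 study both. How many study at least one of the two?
|A∪B| = |A| + |B| - |A∩B| = 22 + 59 - 8 = 73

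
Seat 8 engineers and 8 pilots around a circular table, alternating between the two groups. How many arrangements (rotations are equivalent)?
Fix one of the engineers: (8-1)! ways for the remaining engineers, × 8! ways for the pilots = 5040 × 40320 = 203212800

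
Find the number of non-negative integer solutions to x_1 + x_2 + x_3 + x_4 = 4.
C(4+4-1, 4-1) = C(7, 3) = 35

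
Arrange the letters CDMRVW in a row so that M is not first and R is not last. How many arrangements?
By inclusion-exclusion: 6! - 2×(6-1)! + (6-2)! = 720 - 240 + 24 = 504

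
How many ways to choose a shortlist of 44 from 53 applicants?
C(53,44) = 53!/(44!×9!) = 4431613550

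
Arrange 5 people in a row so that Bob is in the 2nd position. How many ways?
Fix one position: (5-1)! = 24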